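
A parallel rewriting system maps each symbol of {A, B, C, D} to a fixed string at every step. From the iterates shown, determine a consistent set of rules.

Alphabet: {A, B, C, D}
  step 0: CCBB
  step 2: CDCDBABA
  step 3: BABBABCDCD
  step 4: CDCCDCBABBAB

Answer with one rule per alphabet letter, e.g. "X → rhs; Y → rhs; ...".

A->D, B->C, C->BA, D->B

  step 3 ⇒ step 4: BABBABCDCD ⇒ C·D·C·C·D·C·BA·B·BA·B
    A ↦ D
    B ↦ C
    C ↦ BA
    D ↦ B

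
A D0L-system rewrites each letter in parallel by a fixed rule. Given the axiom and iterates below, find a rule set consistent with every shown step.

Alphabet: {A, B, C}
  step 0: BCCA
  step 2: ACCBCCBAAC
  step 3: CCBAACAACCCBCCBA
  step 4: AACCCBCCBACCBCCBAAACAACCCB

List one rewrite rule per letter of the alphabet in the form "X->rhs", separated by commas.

  step 3 ⇒ step 4: CCBAACAACCCBCCBA ⇒ A·A·C·CCB·CCB·A·CCB·CCB·A·A·A·C·A·A·C·CCB
    A ↦ CCB
    B ↦ C
    C ↦ A

A->CCB, B->C, C->A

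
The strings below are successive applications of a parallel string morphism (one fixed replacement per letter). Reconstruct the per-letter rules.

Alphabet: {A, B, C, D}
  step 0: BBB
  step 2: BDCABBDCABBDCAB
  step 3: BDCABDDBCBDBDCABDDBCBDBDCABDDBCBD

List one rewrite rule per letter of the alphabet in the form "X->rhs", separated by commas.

  step 2 ⇒ step 3: BDCABBDCABBDCAB ⇒ BD·CAB·D·DBC·BD·BD·CAB·D·DBC·BD·BD·CAB·D·DBC·BD
    A ↦ DBC
    B ↦ BD
    C ↦ D
    D ↦ CAB

A->DBC, B->BD, C->D, D->CAB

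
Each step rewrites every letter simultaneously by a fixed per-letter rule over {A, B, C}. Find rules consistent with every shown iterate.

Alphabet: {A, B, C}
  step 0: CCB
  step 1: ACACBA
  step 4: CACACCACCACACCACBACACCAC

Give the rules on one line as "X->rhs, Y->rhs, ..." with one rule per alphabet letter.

A->C, B->BA, C->AC

  step 0 ⇒ step 1: CCB ⇒ AC·AC·BA
    B ↦ BA
    C ↦ AC
    A ↦ C  (constrained at step 1)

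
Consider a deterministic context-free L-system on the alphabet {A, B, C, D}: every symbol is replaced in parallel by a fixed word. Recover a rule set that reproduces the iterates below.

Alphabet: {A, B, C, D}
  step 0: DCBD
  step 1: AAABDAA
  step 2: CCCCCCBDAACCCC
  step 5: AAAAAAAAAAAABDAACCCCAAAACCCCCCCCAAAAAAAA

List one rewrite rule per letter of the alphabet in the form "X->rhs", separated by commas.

  step 1 ⇒ step 2: AAABDAA ⇒ CC·CC·CC·BD·AA·CC·CC
    A ↦ CC
    B ↦ BD
    D ↦ AA
  step 0 ⇒ step 1: DCBD ⇒ AA·A·BD·AA
    C ↦ A

A->CC, B->BD, C->A, D->AA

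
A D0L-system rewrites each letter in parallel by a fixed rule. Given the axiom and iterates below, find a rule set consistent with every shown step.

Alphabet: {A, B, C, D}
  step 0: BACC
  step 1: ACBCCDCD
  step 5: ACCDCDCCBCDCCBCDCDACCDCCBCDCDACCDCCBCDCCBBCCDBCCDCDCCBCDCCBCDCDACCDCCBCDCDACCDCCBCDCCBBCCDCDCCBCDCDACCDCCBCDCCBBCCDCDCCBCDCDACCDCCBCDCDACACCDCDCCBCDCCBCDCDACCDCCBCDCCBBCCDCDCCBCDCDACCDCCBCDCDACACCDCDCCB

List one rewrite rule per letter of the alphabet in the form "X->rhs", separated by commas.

  step 0 ⇒ step 1: BACC ⇒ AC·BC·CD·CD
    A ↦ BC
    B ↦ AC
    C ↦ CD
    D ↦ CCB  (constrained at step 1)

A->BC, B->AC, C->CD, D->CCB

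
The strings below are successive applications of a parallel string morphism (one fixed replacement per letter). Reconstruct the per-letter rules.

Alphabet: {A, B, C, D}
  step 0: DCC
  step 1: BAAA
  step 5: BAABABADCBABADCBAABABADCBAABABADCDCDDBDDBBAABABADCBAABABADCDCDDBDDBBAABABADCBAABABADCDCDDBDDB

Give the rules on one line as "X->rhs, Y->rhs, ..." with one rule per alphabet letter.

A->DDB, B->DC, C->A, D->BA

  step 0 ⇒ step 1: DCC ⇒ BA·A·A
    C ↦ A
    D ↦ BA
    A ↦ DDB  (constrained at step 1)
    B ↦ DC  (constrained at step 1)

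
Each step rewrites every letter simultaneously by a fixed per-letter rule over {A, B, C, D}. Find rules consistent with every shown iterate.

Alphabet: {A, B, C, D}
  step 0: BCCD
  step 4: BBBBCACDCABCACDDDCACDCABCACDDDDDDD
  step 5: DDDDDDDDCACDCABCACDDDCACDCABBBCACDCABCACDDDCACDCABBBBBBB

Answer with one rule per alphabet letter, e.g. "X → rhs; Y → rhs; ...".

A->CD, B->DD, C->CA, D->B

  step 4 ⇒ step 5: BBBBCACDCABCACDDDCACDCABCACDDDDDDD ⇒ DD·DD·DD·DD·CA·CD·CA·B·CA·CD·DD·CA·CD·CA·B·B·B·CA·CD·CA·B·CA·CD·DD·CA·CD·CA·B·B·B·B·B·B·B
    A ↦ CD
    B ↦ DD
    C ↦ CA
    D ↦ B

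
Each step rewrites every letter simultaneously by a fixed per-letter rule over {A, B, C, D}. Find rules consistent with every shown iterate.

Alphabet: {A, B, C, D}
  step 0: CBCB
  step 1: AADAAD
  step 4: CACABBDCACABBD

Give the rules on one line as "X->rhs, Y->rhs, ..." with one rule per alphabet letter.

  step 0 ⇒ step 1: CBCB ⇒ AA·D·AA·D
    B ↦ D
    C ↦ AA
    A ↦ B  (constrained at step 1)
    D ↦ CA  (constrained at step 1)

A->B, B->D, C->AA, D->CA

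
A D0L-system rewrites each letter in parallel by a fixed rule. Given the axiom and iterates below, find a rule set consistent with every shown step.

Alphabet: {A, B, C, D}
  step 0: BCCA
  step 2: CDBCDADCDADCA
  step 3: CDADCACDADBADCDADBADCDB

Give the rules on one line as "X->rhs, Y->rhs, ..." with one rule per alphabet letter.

  step 2 ⇒ step 3: CDBCDADCDADCA ⇒ CD·AD·CA·CD·AD·B·AD·CD·AD·B·AD·CD·B
    A ↦ B
    B ↦ CA
    C ↦ CD
    D ↦ AD

A->B, B->CA, C->CD, D->AD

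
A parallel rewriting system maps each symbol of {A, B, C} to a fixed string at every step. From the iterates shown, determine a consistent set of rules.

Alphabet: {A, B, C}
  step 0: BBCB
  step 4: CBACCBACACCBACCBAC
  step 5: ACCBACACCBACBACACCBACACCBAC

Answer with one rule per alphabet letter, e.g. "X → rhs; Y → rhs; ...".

A->B, B->C, C->AC

  step 4 ⇒ step 5: CBACCBACACCBACCBAC ⇒ AC·C·B·AC·AC·C·B·AC·B·AC·AC·C·B·AC·AC·C·B·AC
    A ↦ B
    B ↦ C
    C ↦ AC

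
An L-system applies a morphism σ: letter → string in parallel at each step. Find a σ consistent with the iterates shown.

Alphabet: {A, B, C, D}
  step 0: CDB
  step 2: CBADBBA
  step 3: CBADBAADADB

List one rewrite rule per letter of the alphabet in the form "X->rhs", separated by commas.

A->B, B->AD, C->CB, D->A

  step 2 ⇒ step 3: CBADBBA ⇒ CB·AD·B·A·AD·AD·B
    A ↦ B
    B ↦ AD
    C ↦ CB
    D ↦ A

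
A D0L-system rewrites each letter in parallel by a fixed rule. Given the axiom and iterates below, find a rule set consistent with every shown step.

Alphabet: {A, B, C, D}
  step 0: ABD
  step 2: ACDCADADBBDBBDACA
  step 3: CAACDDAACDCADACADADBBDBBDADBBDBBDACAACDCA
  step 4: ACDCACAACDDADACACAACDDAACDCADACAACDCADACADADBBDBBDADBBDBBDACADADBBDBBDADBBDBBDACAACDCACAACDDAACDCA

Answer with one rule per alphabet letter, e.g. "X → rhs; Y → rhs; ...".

  step 3 ⇒ step 4: CAACDDAACDCADACADADBBDBBDADBBDBBDACAACDCA ⇒ ACD·CA·CA·ACD·DA·DA·CA·CA·ACD·DA·ACD·CA·DA·CA·ACD·CA·DA·CA·DA·DBB·DBB·DA·DBB·DBB·DA·CA·DA·DBB·DBB·DA·DBB·DBB·DA·CA·ACD·CA·CA·ACD·DA·ACD·CA
    A ↦ CA
    B ↦ DBB
    C ↦ ACD
    D ↦ DA

A->CA, B->DBB, C->ACD, D->DA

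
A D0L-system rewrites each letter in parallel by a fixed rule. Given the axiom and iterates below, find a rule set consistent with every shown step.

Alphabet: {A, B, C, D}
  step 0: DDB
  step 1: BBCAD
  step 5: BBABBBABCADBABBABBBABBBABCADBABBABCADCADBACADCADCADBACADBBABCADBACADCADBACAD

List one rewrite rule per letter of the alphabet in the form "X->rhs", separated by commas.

A->BA, B->CAD, C->B, D->B

  step 0 ⇒ step 1: DDB ⇒ B·B·CAD
    B ↦ CAD
    D ↦ B
    A ↦ BA  (constrained at step 1)
    C ↦ B  (constrained at step 1)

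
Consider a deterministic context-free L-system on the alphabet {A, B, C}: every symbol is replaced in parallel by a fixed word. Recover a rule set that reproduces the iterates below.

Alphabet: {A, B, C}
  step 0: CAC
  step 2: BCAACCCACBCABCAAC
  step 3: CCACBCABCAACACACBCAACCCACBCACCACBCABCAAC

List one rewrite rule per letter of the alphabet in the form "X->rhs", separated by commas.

A->BCA, B->CC, C->AC

  step 2 ⇒ step 3: BCAACCCACBCABCAAC ⇒ CC·AC·BCA·BCA·AC·AC·AC·BCA·AC·CC·AC·BCA·CC·AC·BCA·BCA·AC
    A ↦ BCA
    B ↦ CC
    C ↦ AC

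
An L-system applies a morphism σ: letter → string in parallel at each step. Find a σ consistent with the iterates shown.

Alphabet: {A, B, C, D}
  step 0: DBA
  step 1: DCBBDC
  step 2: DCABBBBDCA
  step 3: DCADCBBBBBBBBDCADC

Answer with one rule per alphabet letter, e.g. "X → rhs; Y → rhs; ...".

A->DC, B->BB, C->A, D->DC

  step 2 ⇒ step 3: DCABBBBDCA ⇒ DC·A·DC·BB·BB·BB·BB·DC·A·DC
    A ↦ DC
    B ↦ BB
    C ↦ A
    D ↦ DC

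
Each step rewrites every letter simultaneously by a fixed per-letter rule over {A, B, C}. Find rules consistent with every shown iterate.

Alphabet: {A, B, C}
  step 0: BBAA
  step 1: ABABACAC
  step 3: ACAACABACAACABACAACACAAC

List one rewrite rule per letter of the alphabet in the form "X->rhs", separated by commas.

  step 0 ⇒ step 1: BBAA ⇒ AB·AB·AC·AC
    A ↦ AC
    B ↦ AB
    C ↦ A  (constrained at step 1)

A->AC, B->AB, C->A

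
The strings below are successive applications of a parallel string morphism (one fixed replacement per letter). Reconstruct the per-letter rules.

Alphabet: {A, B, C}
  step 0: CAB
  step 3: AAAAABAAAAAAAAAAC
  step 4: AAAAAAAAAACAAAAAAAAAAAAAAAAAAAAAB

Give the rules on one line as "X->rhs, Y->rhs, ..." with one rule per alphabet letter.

A->AA, B->C, C->AB

  step 3 ⇒ step 4: AAAAABAAAAAAAAAAC ⇒ AA·AA·AA·AA·AA·C·AA·AA·AA·AA·AA·AA·AA·AA·AA·AA·AB
    A ↦ AA
    B ↦ C
    C ↦ AB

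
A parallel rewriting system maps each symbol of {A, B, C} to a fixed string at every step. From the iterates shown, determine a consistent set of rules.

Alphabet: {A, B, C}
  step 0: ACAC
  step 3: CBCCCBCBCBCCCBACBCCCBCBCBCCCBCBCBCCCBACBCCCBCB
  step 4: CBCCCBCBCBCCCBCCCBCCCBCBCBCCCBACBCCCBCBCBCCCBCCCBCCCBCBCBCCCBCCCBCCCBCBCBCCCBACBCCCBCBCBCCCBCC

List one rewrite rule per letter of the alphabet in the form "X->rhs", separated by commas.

A->CBA, B->CC, C->CB

  step 3 ⇒ step 4: CBCCCBCBCBCCCBACBCCCBCBCBCCCBCBCBCCCBACBCCCBCB ⇒ CB·CC·CB·CB·CB·CC·CB·CC·CB·CC·CB·CB·CB·CC·CBA·CB·CC·CB·CB·CB·CC·CB·CC·CB·CC·CB·CB·CB·CC·CB·CC·CB·CC·CB·CB·CB·CC·CBA·CB·CC·CB·CB·CB·CC·CB·CC
    A ↦ CBA
    B ↦ CC
    C ↦ CB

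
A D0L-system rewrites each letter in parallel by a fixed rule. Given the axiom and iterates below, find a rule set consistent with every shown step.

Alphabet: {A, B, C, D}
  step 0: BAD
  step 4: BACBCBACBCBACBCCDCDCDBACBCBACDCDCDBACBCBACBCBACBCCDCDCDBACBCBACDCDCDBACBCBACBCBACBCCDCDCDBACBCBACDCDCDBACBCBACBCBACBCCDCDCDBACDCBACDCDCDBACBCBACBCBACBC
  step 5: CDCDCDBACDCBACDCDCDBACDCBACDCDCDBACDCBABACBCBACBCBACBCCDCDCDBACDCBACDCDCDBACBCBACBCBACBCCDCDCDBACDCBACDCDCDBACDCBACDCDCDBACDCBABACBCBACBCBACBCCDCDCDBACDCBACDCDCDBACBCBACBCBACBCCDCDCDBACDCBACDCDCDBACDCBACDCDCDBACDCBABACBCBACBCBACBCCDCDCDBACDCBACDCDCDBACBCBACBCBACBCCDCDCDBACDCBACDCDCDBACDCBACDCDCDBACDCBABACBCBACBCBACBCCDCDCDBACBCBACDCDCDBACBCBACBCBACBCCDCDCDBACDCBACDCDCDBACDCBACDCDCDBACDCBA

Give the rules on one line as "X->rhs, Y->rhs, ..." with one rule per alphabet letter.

A->DCD, B->CDC, C->BA, D->CBC

  step 4 ⇒ step 5: BACBCBACBCBACBCCDCDCDBACBCBACDCDCDBACBCBACBCBACBCCDCDCDBACBCBACDCDCDBACBCBACBCBACBCCDCDCDBACBCBACDCDCDBACBCBACBCBACBCCDCDCDBACDCBACDCDCDBACBCBACBCBACBC ⇒ CDC·DCD·BA·CDC·BA·CDC·DCD·BA·CDC·BA·CDC·DCD·BA·CDC·BA·BA·CBC·BA·CBC·BA·CBC·CDC·DCD·BA·CDC·BA·CDC·DCD·BA·CBC·BA·CBC·BA·CBC·CDC·DCD·BA·CDC·BA·CDC·DCD·BA·CDC·BA·CDC·DCD·BA·CDC·BA·BA·CBC·BA·CBC·BA·CBC·CDC·DCD·BA·CDC·BA·CDC·DCD·BA·CBC·BA·CBC·BA·CBC·CDC·DCD·BA·CDC·BA·CDC·DCD·BA·CDC·BA·CDC·DCD·BA·CDC·BA·BA·CBC·BA·CBC·BA·CBC·CDC·DCD·BA·CDC·BA·CDC·DCD·BA·CBC·BA·CBC·BA·CBC·CDC·DCD·BA·CDC·BA·CDC·DCD·BA·CDC·BA·CDC·DCD·BA·CDC·BA·BA·CBC·BA·CBC·BA·CBC·CDC·DCD·BA·CBC·BA·CDC·DCD·BA·CBC·BA·CBC·BA·CBC·CDC·DCD·BA·CDC·BA·CDC·DCD·BA·CDC·BA·CDC·DCD·BA·CDC·BA
    A ↦ DCD
    B ↦ CDC
    C ↦ BA
    D ↦ CBC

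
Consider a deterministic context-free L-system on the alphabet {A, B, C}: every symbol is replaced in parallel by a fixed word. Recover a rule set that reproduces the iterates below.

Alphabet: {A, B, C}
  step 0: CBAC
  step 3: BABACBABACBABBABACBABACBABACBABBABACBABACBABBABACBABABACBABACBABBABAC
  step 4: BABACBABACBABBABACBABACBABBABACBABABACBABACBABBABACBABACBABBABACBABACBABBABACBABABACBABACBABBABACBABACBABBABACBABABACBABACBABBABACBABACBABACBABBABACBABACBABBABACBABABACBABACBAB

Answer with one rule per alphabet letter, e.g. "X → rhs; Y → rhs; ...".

  step 3 ⇒ step 4: BABACBABACBABBABACBABACBABACBABBABACBABACBABBABACBABABACBABACBABBABAC ⇒ BA·BAC·BA·BAC·BAB·BA·BAC·BA·BAC·BAB·BA·BAC·BA·BA·BAC·BA·BAC·BAB·BA·BAC·BA·BAC·BAB·BA·BAC·BA·BAC·BAB·BA·BAC·BA·BA·BAC·BA·BAC·BAB·BA·BAC·BA·BAC·BAB·BA·BAC·BA·BA·BAC·BA·BAC·BAB·BA·BAC·BA·BAC·BA·BAC·BAB·BA·BAC·BA·BAC·BAB·BA·BAC·BA·BA·BAC·BA·BAC·BAB
    A ↦ BAC
    B ↦ BA
    C ↦ BAB

A->BAC, B->BA, C->BAB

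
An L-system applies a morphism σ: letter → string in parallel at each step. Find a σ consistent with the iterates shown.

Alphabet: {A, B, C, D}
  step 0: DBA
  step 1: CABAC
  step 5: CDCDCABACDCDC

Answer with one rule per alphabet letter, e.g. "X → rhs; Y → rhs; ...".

  step 0 ⇒ step 1: DBA ⇒ C·ABA·C
    A ↦ C
    B ↦ ABA
    D ↦ C
    C ↦ D  (constrained at step 1)

A->C, B->ABA, C->D, D->C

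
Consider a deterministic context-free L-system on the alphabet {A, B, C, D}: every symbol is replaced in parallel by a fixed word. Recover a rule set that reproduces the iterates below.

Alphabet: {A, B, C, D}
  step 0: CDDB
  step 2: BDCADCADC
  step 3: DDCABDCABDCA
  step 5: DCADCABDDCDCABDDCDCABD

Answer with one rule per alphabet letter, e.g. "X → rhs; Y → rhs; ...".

A->B, B->D, C->A, D->DC

  step 2 ⇒ step 3: BDCADCADC ⇒ D·DC·A·B·DC·A·B·DC·A
    A ↦ B
    B ↦ D
    C ↦ A
    D ↦ DC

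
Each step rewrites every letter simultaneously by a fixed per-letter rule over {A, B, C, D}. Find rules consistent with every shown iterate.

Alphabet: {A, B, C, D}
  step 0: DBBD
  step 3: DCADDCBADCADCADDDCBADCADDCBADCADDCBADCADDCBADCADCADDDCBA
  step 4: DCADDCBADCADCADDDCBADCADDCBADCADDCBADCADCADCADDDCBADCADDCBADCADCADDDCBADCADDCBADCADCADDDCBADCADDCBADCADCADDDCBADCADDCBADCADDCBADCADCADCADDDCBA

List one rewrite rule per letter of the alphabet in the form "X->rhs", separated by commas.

  step 3 ⇒ step 4: DCADDCBADCADCADDDCBADCADDCBADCADDCBADCADDCBADCADCADDDCBA ⇒ DCA·DD·CBA·DCA·DCA·DD·D·CBA·DCA·DD·CBA·DCA·DD·CBA·DCA·DCA·DCA·DD·D·CBA·DCA·DD·CBA·DCA·DCA·DD·D·CBA·DCA·DD·CBA·DCA·DCA·DD·D·CBA·DCA·DD·CBA·DCA·DCA·DD·D·CBA·DCA·DD·CBA·DCA·DD·CBA·DCA·DCA·DCA·DD·D·CBA
    A ↦ CBA
    B ↦ D
    C ↦ DD
    D ↦ DCA

A->CBA, B->D, C->DD, D->DCA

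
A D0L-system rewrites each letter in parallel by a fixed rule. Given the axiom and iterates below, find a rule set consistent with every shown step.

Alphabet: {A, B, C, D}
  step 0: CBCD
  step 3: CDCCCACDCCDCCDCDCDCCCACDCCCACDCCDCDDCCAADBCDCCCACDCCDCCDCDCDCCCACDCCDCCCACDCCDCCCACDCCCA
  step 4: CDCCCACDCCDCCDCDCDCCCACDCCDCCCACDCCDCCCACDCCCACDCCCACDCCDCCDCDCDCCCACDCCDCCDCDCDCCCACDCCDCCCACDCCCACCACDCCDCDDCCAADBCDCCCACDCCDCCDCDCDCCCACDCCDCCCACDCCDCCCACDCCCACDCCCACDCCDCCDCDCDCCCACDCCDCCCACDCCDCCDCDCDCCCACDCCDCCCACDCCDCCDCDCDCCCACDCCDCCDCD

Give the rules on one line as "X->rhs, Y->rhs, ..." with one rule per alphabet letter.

  step 3 ⇒ step 4: CDCCCACDCCDCCDCDCDCCCACDCCCACDCCDCDDCCAADBCDCCCACDCCDCCDCDCDCCCACDCCDCCCACDCCDCCCACDCCCA ⇒ CDC·CCA·CDC·CDC·CDC·D·CDC·CCA·CDC·CDC·CCA·CDC·CDC·CCA·CDC·CCA·CDC·CCA·CDC·CDC·CDC·D·CDC·CCA·CDC·CDC·CDC·D·CDC·CCA·CDC·CDC·CCA·CDC·CCA·CCA·CDC·CDC·D·D·CCA·ADB·CDC·CCA·CDC·CDC·CDC·D·CDC·CCA·CDC·CDC·CCA·CDC·CDC·CCA·CDC·CCA·CDC·CCA·CDC·CDC·CDC·D·CDC·CCA·CDC·CDC·CCA·CDC·CDC·CDC·D·CDC·CCA·CDC·CDC·CCA·CDC·CDC·CDC·D·CDC·CCA·CDC·CDC·CDC·D
    A ↦ D
    B ↦ ADB
    C ↦ CDC
    D ↦ CCA

A->D, B->ADB, C->CDC, D->CCA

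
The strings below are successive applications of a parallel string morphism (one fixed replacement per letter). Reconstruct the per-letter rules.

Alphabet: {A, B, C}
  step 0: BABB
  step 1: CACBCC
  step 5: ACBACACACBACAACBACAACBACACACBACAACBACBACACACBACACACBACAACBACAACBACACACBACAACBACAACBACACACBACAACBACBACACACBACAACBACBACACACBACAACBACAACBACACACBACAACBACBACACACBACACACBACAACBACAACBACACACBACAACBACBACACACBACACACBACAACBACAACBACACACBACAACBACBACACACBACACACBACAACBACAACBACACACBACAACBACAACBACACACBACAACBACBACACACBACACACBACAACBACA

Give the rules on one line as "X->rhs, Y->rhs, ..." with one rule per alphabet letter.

  step 0 ⇒ step 1: BABB ⇒ C·ACB·C·C
    A ↦ ACB
    B ↦ C
    C ↦ ACA  (constrained at step 1)

A->ACB, B->C, C->ACA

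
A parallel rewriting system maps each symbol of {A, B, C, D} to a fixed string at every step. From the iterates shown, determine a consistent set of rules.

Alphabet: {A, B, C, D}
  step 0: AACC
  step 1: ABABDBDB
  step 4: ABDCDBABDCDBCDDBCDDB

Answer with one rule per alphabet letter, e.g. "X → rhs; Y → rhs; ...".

A->AB, B->D, C->DB, D->C

  step 0 ⇒ step 1: AACC ⇒ AB·AB·DB·DB
    A ↦ AB
    C ↦ DB
    B ↦ D  (constrained at step 1)
    D ↦ C  (constrained at step 1)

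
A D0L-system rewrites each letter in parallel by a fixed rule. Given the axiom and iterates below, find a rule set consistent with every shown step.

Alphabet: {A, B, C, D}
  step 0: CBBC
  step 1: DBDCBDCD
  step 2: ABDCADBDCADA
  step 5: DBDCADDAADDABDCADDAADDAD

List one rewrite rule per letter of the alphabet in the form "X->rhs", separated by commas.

  step 1 ⇒ step 2: DBDCBDCD ⇒ A·BDC·A·D·BDC·A·D·A
    B ↦ BDC
    C ↦ D
    D ↦ A
    A ↦ D  (constrained at step 2)

A->D, B->BDC, C->D, D->A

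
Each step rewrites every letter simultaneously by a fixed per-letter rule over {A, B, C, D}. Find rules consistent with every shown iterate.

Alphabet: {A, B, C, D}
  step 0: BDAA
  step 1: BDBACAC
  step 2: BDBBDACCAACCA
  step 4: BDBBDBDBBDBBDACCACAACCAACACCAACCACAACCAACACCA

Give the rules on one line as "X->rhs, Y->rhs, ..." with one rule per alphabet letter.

A->AC, B->BD, C->CA, D->B

  step 1 ⇒ step 2: BDBACAC ⇒ BD·B·BD·AC·CA·AC·CA
    A ↦ AC
    B ↦ BD
    C ↦ CA
    D ↦ B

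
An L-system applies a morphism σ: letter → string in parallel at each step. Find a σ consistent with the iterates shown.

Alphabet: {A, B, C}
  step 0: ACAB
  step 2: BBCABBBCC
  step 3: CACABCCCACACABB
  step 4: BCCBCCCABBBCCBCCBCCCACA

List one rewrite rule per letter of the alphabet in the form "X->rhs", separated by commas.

  step 3 ⇒ step 4: CACABCCCACACABB ⇒ B·CC·B·CC·CA·B·B·B·CC·B·CC·B·CC·CA·CA
    A ↦ CC
    B ↦ CA
    C ↦ B

A->CC, B->CA, C->B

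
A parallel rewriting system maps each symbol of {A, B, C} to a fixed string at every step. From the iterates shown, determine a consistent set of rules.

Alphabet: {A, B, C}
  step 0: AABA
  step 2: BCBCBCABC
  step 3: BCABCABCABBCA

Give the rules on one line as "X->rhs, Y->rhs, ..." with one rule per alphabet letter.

A->B, B->BC, C->A

  step 2 ⇒ step 3: BCBCBCABC ⇒ BC·A·BC·A·BC·A·B·BC·A
    A ↦ B
    B ↦ BC
    C ↦ A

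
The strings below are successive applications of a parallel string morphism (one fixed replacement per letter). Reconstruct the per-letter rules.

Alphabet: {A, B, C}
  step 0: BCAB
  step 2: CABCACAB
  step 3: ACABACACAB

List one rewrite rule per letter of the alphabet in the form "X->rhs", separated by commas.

  step 2 ⇒ step 3: CABCACAB ⇒ A·C·AB·A·C·A·C·AB
    A ↦ C
    B ↦ AB
    C ↦ A

A->C, B->AB, C->A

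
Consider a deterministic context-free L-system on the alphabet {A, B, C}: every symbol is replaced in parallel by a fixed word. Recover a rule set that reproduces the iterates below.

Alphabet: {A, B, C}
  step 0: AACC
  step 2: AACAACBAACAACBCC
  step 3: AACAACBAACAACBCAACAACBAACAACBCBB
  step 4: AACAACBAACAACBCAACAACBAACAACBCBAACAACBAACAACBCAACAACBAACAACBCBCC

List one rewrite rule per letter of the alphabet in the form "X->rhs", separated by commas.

  step 3 ⇒ step 4: AACAACBAACAACBCAACAACBAACAACBCBB ⇒ AAC·AAC·B·AAC·AAC·B·C·AAC·AAC·B·AAC·AAC·B·C·B·AAC·AAC·B·AAC·AAC·B·C·AAC·AAC·B·AAC·AAC·B·C·B·C·C
    A ↦ AAC
    B ↦ C
    C ↦ B

A->AAC, B->C, C->B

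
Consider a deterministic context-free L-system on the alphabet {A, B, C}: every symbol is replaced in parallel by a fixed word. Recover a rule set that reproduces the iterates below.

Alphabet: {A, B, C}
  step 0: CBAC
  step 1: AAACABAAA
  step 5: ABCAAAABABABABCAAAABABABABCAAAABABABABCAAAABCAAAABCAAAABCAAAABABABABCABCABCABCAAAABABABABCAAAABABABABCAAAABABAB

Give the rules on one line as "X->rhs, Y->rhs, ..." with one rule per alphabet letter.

  step 0 ⇒ step 1: CBAC ⇒ AAA·C·AB·AAA
    A ↦ AB
    B ↦ C
    C ↦ AAA

A->AB, B->C, C->AAA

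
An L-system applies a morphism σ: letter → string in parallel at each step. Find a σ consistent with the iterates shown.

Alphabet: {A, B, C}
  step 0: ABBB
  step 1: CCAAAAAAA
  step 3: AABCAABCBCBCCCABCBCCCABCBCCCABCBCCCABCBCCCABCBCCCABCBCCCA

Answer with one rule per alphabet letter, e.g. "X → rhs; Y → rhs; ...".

  step 0 ⇒ step 1: ABBB ⇒ CCA·AA·AA·AA
    A ↦ CCA
    B ↦ AA
    C ↦ BC  (constrained at step 1)

A->CCA, B->AA, C->BC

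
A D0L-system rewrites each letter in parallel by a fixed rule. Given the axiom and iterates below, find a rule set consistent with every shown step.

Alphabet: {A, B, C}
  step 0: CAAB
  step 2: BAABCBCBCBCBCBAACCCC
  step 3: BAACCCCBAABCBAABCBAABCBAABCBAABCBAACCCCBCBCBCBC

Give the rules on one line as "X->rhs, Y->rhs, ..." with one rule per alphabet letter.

  step 2 ⇒ step 3: BAABCBCBCBCBCBAACCCC ⇒ BAA·CC·CC·BAA·BC·BAA·BC·BAA·BC·BAA·BC·BAA·BC·BAA·CC·CC·BC·BC·BC·BC
    A ↦ CC
    B ↦ BAA
    C ↦ BC

A->CC, B->BAA, C->BC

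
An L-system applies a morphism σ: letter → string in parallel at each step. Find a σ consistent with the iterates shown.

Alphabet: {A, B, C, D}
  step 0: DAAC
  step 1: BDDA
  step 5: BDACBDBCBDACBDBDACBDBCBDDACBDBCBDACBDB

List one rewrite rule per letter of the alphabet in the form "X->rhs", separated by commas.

  step 0 ⇒ step 1: DAAC ⇒ B·D·D·A
    A ↦ D
    C ↦ A
    D ↦ B
    B ↦ CBD  (constrained at step 1)

A->D, B->CBD, C->A, D->B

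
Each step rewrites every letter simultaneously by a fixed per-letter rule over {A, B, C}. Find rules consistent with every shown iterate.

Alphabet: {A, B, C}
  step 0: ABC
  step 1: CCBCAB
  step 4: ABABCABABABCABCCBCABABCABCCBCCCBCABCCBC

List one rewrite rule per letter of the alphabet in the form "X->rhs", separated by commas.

  step 0 ⇒ step 1: ABC ⇒ CCB·C·AB
    A ↦ CCB
    B ↦ C
    C ↦ AB

A->CCB, B->C, C->AB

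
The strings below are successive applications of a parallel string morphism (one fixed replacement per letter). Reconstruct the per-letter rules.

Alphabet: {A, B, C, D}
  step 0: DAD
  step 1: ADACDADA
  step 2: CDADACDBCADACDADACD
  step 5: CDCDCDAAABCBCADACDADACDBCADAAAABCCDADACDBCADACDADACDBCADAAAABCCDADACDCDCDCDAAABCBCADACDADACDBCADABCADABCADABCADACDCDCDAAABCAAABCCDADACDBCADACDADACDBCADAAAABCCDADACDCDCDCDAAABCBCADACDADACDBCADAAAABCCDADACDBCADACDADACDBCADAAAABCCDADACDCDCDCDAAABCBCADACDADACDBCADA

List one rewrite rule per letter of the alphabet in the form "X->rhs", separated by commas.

  step 1 ⇒ step 2: ADACDADA ⇒ CD·ADA·CD·BC·ADA·CD·ADA·CD
    A ↦ CD
    C ↦ BC
    D ↦ ADA
    B ↦ AAA  (constrained at step 2)

A->CD, B->AAA, C->BC, D->ADA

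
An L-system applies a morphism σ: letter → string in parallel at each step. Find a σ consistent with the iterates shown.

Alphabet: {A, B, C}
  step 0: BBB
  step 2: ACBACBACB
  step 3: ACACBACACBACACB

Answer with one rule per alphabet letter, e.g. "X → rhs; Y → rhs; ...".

  step 2 ⇒ step 3: ACBACBACB ⇒ AC·A·CB·AC·A·CB·AC·A·CB
    A ↦ AC
    B ↦ CB
    C ↦ A

A->AC, B->CB, C->A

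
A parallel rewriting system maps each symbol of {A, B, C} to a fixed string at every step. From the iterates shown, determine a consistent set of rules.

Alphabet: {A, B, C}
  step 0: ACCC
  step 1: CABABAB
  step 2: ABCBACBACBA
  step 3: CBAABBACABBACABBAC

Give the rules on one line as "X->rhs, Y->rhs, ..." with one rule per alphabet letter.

  step 2 ⇒ step 3: ABCBACBACBA ⇒ C·BA·AB·BA·C·AB·BA·C·AB·BA·C
    A ↦ C
    B ↦ BA
    C ↦ AB

A->C, B->BA, C->AB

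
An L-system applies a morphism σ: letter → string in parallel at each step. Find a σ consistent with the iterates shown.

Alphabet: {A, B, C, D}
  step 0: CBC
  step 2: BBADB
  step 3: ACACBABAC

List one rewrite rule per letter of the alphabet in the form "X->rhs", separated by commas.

  step 2 ⇒ step 3: BBADB ⇒ AC·AC·BA·B·AC
    A ↦ BA
    B ↦ AC
    D ↦ B
    C ↦ D  (constrained at step 0)

A->BA, B->AC, C->D, D->B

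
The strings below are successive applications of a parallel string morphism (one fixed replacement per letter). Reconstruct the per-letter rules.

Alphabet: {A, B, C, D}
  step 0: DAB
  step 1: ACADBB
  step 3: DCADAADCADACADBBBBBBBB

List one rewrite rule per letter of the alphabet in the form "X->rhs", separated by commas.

  step 0 ⇒ step 1: DAB ⇒ A·CAD·BB
    A ↦ CAD
    B ↦ BB
    D ↦ A
    C ↦ D  (constrained at step 1)

A->CAD, B->BB, C->D, D->A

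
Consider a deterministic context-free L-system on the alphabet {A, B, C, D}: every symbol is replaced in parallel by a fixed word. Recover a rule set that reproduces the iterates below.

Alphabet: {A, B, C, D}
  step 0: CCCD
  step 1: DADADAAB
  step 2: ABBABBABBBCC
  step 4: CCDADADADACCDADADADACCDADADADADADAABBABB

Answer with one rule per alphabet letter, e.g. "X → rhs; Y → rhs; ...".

A->B, B->CC, C->DA, D->AB

  step 1 ⇒ step 2: DADADAAB ⇒ AB·B·AB·B·AB·B·B·CC
    A ↦ B
    B ↦ CC
    D ↦ AB
  step 0 ⇒ step 1: CCCD ⇒ DA·DA·DA·AB
    C ↦ DA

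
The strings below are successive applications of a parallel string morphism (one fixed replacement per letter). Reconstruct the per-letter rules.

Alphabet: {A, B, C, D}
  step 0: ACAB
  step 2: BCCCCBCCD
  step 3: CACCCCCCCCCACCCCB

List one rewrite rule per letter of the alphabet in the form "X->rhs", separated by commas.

A->D, B->CA, C->CC, D->B

  step 2 ⇒ step 3: BCCCCBCCD ⇒ CA·CC·CC·CC·CC·CA·CC·CC·B
    B ↦ CA
    C ↦ CC
    D ↦ B
    A ↦ D  (constrained at step 0)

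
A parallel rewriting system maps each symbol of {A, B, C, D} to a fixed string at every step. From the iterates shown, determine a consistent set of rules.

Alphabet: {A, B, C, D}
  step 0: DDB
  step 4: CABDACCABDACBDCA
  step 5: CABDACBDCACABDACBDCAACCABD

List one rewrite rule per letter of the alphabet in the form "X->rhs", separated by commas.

A->BD, B->A, C->CA, D->C

  step 4 ⇒ step 5: CABDACCABDACBDCA ⇒ CA·BD·A·C·BD·CA·CA·BD·A·C·BD·CA·A·C·CA·BD
    A ↦ BD
    B ↦ A
    C ↦ CA
    D ↦ C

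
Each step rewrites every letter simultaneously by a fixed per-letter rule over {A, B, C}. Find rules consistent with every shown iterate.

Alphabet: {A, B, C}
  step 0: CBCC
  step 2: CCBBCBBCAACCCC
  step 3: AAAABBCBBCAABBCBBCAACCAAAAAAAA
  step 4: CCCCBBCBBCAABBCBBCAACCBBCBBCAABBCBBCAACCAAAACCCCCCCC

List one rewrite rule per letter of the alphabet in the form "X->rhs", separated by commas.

A->C, B->BBC, C->AA

  step 3 ⇒ step 4: AAAABBCBBCAABBCBBCAACCAAAAAAAA ⇒ C·C·C·C·BBC·BBC·AA·BBC·BBC·AA·C·C·BBC·BBC·AA·BBC·BBC·AA·C·C·AA·AA·C·C·C·C·C·C·C·C
    A ↦ C
    B ↦ BBC
    C ↦ AA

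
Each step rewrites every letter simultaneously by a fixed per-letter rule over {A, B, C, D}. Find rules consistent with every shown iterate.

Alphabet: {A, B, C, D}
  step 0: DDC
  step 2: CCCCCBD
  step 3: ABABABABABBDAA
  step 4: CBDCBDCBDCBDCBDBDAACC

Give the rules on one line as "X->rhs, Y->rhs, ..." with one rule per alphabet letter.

A->C, B->BD, C->AB, D->AA

  step 3 ⇒ step 4: ABABABABABBDAA ⇒ C·BD·C·BD·C·BD·C·BD·C·BD·BD·AA·C·C
    A ↦ C
    B ↦ BD
    D ↦ AA
  step 2 ⇒ step 3: CCCCCBD ⇒ AB·AB·AB·AB·AB·BD·AA
    C ↦ AB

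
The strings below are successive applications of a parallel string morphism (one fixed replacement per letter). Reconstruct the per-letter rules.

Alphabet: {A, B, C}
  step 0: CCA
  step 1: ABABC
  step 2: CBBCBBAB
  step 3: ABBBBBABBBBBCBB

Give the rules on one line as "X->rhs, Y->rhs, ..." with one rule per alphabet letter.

  step 2 ⇒ step 3: CBBCBBAB ⇒ AB·BB·BB·AB·BB·BB·C·BB
    A ↦ C
    B ↦ BB
    C ↦ AB

A->C, B->BB, C->AB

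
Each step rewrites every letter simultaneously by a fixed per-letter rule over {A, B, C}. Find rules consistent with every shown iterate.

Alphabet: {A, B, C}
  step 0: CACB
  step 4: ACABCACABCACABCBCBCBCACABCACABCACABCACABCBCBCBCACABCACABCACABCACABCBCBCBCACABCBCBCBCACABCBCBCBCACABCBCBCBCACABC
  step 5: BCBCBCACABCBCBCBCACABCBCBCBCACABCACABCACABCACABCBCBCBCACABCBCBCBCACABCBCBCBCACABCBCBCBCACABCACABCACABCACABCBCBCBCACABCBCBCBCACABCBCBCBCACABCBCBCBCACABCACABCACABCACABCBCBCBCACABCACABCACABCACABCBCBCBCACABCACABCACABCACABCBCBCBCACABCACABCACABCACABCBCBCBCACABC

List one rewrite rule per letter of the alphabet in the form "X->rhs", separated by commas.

A->BC, B->ACA, C->BC

  step 4 ⇒ step 5: ACABCACABCACABCBCBCBCACABCACABCACABCACABCBCBCBCACABCACABCACABCACABCBCBCBCACABCBCBCBCACABCBCBCBCACABCBCBCBCACABC ⇒ BC·BC·BC·ACA·BC·BC·BC·BC·ACA·BC·BC·BC·BC·ACA·BC·ACA·BC·ACA·BC·ACA·BC·BC·BC·BC·ACA·BC·BC·BC·BC·ACA·BC·BC·BC·BC·ACA·BC·BC·BC·BC·ACA·BC·ACA·BC·ACA·BC·ACA·BC·BC·BC·BC·ACA·BC·BC·BC·BC·ACA·BC·BC·BC·BC·ACA·BC·BC·BC·BC·ACA·BC·ACA·BC·ACA·BC·ACA·BC·BC·BC·BC·ACA·BC·ACA·BC·ACA·BC·ACA·BC·BC·BC·BC·ACA·BC·ACA·BC·ACA·BC·ACA·BC·BC·BC·BC·ACA·BC·ACA·BC·ACA·BC·ACA·BC·BC·BC·BC·ACA·BC
    A ↦ BC
    B ↦ ACA
    C ↦ BC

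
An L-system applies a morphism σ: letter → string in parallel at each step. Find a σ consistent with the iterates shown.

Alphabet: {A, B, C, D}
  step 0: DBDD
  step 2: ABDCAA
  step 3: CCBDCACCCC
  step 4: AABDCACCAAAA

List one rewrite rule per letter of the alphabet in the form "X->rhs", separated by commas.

A->CC, B->BD, C->A, D->C

  step 3 ⇒ step 4: CCBDCACCCC ⇒ A·A·BD·C·A·CC·A·A·A·A
    A ↦ CC
    B ↦ BD
    C ↦ A
    D ↦ C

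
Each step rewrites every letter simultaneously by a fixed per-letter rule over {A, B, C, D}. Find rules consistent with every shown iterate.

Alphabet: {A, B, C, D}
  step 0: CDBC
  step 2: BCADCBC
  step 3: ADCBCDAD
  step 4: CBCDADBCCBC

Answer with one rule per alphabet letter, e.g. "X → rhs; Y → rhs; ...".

A->C, B->A, C->D, D->BC

  step 3 ⇒ step 4: ADCBCDAD ⇒ C·BC·D·A·D·BC·C·BC
    A ↦ C
    B ↦ A
    C ↦ D
    D ↦ BC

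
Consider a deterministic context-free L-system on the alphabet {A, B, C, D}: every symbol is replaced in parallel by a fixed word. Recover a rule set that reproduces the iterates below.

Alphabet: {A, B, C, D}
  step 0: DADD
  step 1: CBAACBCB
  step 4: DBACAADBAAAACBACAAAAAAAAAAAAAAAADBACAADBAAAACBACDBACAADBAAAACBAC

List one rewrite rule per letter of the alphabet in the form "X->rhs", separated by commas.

A->AA, B->AC, C->DB, D->CB

  step 0 ⇒ step 1: DADD ⇒ CB·AA·CB·CB
    A ↦ AA
    D ↦ CB
    B ↦ AC  (constrained at step 1)
    C ↦ DB  (constrained at step 1)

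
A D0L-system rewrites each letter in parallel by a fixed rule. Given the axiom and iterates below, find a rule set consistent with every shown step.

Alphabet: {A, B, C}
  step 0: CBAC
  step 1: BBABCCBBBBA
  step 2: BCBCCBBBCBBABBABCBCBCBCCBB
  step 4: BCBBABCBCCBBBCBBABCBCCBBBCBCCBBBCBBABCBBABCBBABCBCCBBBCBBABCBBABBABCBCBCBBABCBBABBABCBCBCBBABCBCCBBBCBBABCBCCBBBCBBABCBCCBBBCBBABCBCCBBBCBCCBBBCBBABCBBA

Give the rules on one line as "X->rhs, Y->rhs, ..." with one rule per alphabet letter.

A->CBB, B->BC, C->BBA

  step 1 ⇒ step 2: BBABCCBBBBA ⇒ BC·BC·CBB·BC·BBA·BBA·BC·BC·BC·BC·CBB
    A ↦ CBB
    B ↦ BC
    C ↦ BBA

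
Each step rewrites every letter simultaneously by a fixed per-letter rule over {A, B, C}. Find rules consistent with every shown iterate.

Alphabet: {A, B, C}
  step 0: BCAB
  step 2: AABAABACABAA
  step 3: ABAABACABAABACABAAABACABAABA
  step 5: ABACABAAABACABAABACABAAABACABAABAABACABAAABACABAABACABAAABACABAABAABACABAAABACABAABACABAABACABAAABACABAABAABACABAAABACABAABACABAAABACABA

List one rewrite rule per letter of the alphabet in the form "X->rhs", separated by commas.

A->ABA, B->C, C->A

  step 2 ⇒ step 3: AABAABACABAA ⇒ ABA·ABA·C·ABA·ABA·C·ABA·A·ABA·C·ABA·ABA
    A ↦ ABA
    B ↦ C
    C ↦ A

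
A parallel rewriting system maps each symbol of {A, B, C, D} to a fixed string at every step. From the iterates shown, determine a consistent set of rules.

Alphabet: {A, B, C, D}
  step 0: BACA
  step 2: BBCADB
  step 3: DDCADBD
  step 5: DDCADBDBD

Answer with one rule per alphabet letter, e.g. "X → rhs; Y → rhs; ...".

  step 2 ⇒ step 3: BBCADB ⇒ D·D·CA·D·B·D
    A ↦ D
    B ↦ D
    C ↦ CA
    D ↦ B

A->D, B->D, C->CA, D->B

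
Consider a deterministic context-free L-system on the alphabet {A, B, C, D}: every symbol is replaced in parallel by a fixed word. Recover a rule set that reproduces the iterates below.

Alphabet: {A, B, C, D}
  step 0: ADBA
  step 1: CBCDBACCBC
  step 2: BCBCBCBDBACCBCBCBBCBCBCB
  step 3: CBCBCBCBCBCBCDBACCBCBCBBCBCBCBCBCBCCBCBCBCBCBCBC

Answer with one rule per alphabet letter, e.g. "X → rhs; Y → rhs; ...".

A->CBC, B->C, C->BCB, D->DBA

  step 2 ⇒ step 3: BCBCBCBDBACCBCBCBBCBCBCB ⇒ C·BCB·C·BCB·C·BCB·C·DBA·C·CBC·BCB·BCB·C·BCB·C·BCB·C·C·BCB·C·BCB·C·BCB·C
    A ↦ CBC
    B ↦ C
    C ↦ BCB
    D ↦ DBA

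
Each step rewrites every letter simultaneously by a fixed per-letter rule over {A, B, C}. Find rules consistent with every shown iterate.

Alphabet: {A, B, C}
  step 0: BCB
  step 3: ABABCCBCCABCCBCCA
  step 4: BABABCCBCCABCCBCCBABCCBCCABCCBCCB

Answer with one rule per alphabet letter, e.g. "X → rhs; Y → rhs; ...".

  step 3 ⇒ step 4: ABABCCBCCABCCBCCA ⇒ B·A·B·A·BCC·BCC·A·BCC·BCC·B·A·BCC·BCC·A·BCC·BCC·B
    A ↦ B
    B ↦ A
    C ↦ BCC

A->B, B->A, C->BCC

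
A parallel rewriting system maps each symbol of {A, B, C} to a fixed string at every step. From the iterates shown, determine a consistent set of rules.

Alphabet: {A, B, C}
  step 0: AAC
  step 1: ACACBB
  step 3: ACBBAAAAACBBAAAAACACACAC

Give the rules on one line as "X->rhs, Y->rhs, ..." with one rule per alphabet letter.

  step 0 ⇒ step 1: AAC ⇒ AC·AC·BB
    A ↦ AC
    C ↦ BB
    B ↦ AA  (constrained at step 1)

A->AC, B->AA, C->BB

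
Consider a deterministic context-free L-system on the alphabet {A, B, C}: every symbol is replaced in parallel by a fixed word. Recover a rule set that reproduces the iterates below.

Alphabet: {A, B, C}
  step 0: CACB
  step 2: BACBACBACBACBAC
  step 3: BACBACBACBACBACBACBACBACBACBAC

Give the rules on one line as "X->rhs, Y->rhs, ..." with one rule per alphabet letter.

  step 2 ⇒ step 3: BACBACBACBACBAC ⇒ BAC·B·AC·BAC·B·AC·BAC·B·AC·BAC·B·AC·BAC·B·AC
    A ↦ B
    B ↦ BAC
    C ↦ AC

A->B, B->BAC, C->AC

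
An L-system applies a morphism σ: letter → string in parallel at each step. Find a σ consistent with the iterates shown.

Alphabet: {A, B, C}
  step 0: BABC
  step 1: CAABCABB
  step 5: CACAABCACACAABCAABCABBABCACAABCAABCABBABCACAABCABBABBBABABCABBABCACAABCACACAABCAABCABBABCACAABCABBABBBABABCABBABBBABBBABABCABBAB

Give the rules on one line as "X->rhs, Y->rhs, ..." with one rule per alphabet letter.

  step 0 ⇒ step 1: BABC ⇒ CA·AB·CA·BB
    A ↦ AB
    B ↦ CA
    C ↦ BB

A->AB, B->CA, C->BB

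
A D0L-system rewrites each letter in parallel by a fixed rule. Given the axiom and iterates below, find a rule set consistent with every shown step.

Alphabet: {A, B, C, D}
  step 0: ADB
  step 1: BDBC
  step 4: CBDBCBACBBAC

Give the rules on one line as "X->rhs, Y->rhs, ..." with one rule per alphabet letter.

  step 0 ⇒ step 1: ADB ⇒ B·DB·C
    A ↦ B
    B ↦ C
    D ↦ DB
    C ↦ BA  (constrained at step 1)

A->B, B->C, C->BA, D->DB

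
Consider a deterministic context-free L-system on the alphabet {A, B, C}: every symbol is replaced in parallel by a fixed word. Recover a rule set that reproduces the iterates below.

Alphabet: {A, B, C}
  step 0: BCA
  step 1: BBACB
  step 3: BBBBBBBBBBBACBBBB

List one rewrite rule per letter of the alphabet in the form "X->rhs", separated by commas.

A->B, B->BB, C->AC

  step 0 ⇒ step 1: BCA ⇒ BB·AC·B
    A ↦ B
    B ↦ BB
    C ↦ AC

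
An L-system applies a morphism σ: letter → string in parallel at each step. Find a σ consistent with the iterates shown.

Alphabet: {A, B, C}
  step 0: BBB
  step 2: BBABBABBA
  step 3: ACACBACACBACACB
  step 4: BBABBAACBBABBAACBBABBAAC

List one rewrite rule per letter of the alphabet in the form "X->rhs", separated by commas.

  step 3 ⇒ step 4: ACACBACACBACACB ⇒ B·BA·B·BA·AC·B·BA·B·BA·AC·B·BA·B·BA·AC
    A ↦ B
    B ↦ AC
    C ↦ BA

A->B, B->AC, C->BA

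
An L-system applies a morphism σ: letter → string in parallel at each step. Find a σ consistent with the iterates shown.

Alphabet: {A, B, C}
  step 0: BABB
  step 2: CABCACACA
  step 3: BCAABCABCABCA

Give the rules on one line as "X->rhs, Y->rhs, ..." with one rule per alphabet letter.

A->CA, B->A, C->B

  step 2 ⇒ step 3: CABCACACA ⇒ B·CA·A·B·CA·B·CA·B·CA
    A ↦ CA
    B ↦ A
    C ↦ B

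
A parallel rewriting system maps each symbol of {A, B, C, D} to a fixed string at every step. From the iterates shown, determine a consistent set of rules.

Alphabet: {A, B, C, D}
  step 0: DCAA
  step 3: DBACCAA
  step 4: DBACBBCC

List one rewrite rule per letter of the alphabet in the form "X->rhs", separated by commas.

A->C, B->A, C->B, D->DB

  step 3 ⇒ step 4: DBACCAA ⇒ DB·A·C·B·B·C·C
    A ↦ C
    B ↦ A
    C ↦ B
    D ↦ DB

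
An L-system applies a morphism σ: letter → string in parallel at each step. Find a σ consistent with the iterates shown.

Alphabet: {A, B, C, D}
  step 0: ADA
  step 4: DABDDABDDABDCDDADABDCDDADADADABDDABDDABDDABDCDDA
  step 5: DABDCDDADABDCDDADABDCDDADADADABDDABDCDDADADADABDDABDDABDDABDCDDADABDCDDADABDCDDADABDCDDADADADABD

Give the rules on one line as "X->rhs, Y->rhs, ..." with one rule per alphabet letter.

  step 4 ⇒ step 5: DABDDABDDABDCDDADABDCDDADADADABDDABDDABDDABDCDDA ⇒ DA·BD·CD·DA·DA·BD·CD·DA·DA·BD·CD·DA·DA·DA·DA·BD·DA·BD·CD·DA·DA·DA·DA·BD·DA·BD·DA·BD·DA·BD·CD·DA·DA·BD·CD·DA·DA·BD·CD·DA·DA·BD·CD·DA·DA·DA·DA·BD
    A ↦ BD
    B ↦ CD
    C ↦ DA
    D ↦ DA

A->BD, B->CD, C->DA, D->DA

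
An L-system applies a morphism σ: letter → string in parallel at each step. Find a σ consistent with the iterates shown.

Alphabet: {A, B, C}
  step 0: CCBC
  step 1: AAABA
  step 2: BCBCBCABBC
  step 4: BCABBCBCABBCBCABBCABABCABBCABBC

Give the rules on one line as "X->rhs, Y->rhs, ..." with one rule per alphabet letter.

A->BC, B->AB, C->A

  step 1 ⇒ step 2: AAABA ⇒ BC·BC·BC·AB·BC
    A ↦ BC
    B ↦ AB
  step 0 ⇒ step 1: CCBC ⇒ A·A·AB·A
    C ↦ A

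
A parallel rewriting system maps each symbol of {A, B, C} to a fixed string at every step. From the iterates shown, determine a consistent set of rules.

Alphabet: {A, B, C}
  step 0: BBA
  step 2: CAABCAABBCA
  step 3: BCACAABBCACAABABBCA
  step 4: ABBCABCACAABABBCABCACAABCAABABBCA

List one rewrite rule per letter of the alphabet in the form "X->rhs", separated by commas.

  step 3 ⇒ step 4: BCACAABBCACAABABBCA ⇒ AB·B·CA·B·CA·CA·AB·AB·B·CA·B·CA·CA·AB·CA·AB·AB·B·CA
    A ↦ CA
    B ↦ AB
    C ↦ B

A->CA, B->AB, C->B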